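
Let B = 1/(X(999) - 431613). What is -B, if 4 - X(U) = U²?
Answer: 1/1429610 ≈ 6.9949e-7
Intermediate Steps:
X(U) = 4 - U²
B = -1/1429610 (B = 1/((4 - 1*999²) - 431613) = 1/((4 - 1*998001) - 431613) = 1/((4 - 998001) - 431613) = 1/(-997997 - 431613) = 1/(-1429610) = -1/1429610 ≈ -6.9949e-7)
-B = -1*(-1/1429610) = 1/1429610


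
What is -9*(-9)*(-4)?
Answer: -324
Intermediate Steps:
-9*(-9)*(-4) = 81*(-4) = -324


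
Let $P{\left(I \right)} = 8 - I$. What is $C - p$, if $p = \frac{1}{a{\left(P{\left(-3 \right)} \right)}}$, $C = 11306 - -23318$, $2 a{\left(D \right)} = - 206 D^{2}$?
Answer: $\frac{431518913}{12463} \approx 34624.0$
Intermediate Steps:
$a{\left(D \right)} = - 103 D^{2}$ ($a{\left(D \right)} = \frac{\left(-206\right) D^{2}}{2} = - 103 D^{2}$)
$C = 34624$ ($C = 11306 + 23318 = 34624$)
$p = - \frac{1}{12463}$ ($p = \frac{1}{\left(-103\right) \left(8 - -3\right)^{2}} = \frac{1}{\left(-103\right) \left(8 + 3\right)^{2}} = \frac{1}{\left(-103\right) 11^{2}} = \frac{1}{\left(-103\right) 121} = \frac{1}{-12463} = - \frac{1}{12463} \approx -8.0238 \cdot 10^{-5}$)
$C - p = 34624 - - \frac{1}{12463} = 34624 + \frac{1}{12463} = \frac{431518913}{12463}$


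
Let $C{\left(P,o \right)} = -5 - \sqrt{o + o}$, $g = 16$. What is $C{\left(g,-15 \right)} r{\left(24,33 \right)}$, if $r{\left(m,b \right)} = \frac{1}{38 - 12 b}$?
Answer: $\frac{5}{358} + \frac{i \sqrt{30}}{358} \approx 0.013966 + 0.0153 i$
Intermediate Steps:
$C{\left(P,o \right)} = -5 - \sqrt{2} \sqrt{o}$ ($C{\left(P,o \right)} = -5 - \sqrt{2 o} = -5 - \sqrt{2} \sqrt{o}$)
$C{\left(g,-15 \right)} r{\left(24,33 \right)} = \left(-5 - \sqrt{2} \sqrt{-15}\right) \left(- \frac{1}{-38 + 12 \cdot 33}\right) = \left(-5 - \sqrt{2} i \sqrt{15}\right) \left(- \frac{1}{-38 + 396}\right) = \left(-5 - i \sqrt{30}\right) \left(- \frac{1}{358}\right) = \frac{5}{358} + \frac{i \sqrt{30}}{358}$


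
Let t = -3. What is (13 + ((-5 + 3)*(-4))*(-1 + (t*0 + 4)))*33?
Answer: 1221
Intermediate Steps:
(13 + ((-5 + 3)*(-4))*(-1 + (t*0 + 4)))*33 = (13 + ((-5 + 3)*(-4))*(-1 + (-3*0 + 4)))*33 = (13 + (-2*(-4))*(-1 + (0 + 4)))*33 = (13 + 8*(-1 + 4))*33 = (13 + 8*3)*33 = (13 + 24)*33 = 37*33 = 1221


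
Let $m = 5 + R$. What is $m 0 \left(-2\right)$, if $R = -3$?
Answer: $0$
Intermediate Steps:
$m = 2$ ($m = 5 - 3 = 2$)
$m 0 \left(-2\right) = 2 \cdot 0 \left(-2\right) = 0 \left(-2\right) = 0$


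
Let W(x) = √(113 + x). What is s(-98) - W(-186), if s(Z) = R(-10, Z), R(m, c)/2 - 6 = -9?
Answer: -6 - I*√73 ≈ -6.0 - 8.544*I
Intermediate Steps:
R(m, c) = -6 (R(m, c) = 12 + 2*(-9) = 12 - 18 = -6)
s(Z) = -6
s(-98) - W(-186) = -6 - √(113 - 186) = -6 - √(-73) = -6 - I*√73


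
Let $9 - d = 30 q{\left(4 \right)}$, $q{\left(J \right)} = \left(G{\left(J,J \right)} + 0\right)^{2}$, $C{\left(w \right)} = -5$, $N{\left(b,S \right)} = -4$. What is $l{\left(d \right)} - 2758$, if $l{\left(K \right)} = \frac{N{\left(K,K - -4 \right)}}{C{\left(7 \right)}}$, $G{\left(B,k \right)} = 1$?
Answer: $- \frac{13786}{5} \approx -2757.2$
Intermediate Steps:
$q{\left(J \right)} = 1$ ($q{\left(J \right)} = \left(1 + 0\right)^{2} = 1^{2} = 1$)
$d = -21$ ($d = 9 - 30 \cdot 1 = 9 - 30 = -21$)
$l{\left(K \right)} = \frac{4}{5}$ ($l{\left(K \right)} = - \frac{4}{-5} = \left(-4\right) \left(- \frac{1}{5}\right) = \frac{4}{5}$)
$l{\left(d \right)} - 2758 = \frac{4}{5} - 2758 = - \frac{13786}{5}$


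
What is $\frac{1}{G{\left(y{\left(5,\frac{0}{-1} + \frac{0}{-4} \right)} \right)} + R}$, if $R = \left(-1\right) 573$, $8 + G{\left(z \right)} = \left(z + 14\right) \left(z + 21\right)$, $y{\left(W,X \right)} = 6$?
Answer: $- \frac{1}{41} \approx -0.02439$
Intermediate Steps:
$G{\left(z \right)} = -8 + \left(14 + z\right) \left(21 + z\right)$ ($G{\left(z \right)} = -8 + \left(z + 14\right) \left(z + 21\right) = -8 + \left(14 + z\right) \left(21 + z\right)$)
$R = -573$
$\frac{1}{G{\left(y{\left(5,\frac{0}{-1} + \frac{0}{-4} \right)} \right)} + R} = \frac{1}{\left(286 + 6^{2} + 35 \cdot 6\right) - 573} = \frac{1}{\left(286 + 36 + 210\right) - 573} = \frac{1}{532 - 573} = \frac{1}{-41} = - \frac{1}{41}$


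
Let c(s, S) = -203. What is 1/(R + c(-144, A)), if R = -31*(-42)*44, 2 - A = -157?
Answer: 1/57085 ≈ 1.7518e-5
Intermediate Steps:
A = 159 (A = 2 - 1*(-157) = 2 + 157 = 159)
R = 57288 (R = 1302*44 = 57288)
1/(R + c(-144, A)) = 1/(57288 - 203) = 1/57085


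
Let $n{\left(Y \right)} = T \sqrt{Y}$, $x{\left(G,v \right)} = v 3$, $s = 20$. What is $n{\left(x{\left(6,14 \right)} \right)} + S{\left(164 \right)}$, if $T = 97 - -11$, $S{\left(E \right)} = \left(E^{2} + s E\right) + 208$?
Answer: $30384 + 108 \sqrt{42} \approx 31084.0$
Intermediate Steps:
$S{\left(E \right)} = 208 + E^{2} + 20 E$ ($S{\left(E \right)} = \left(E^{2} + 20 E\right) + 208 = 208 + E^{2} + 20 E$)
$x{\left(G,v \right)} = 3 v$
$T = 108$ ($T = 97 + 11 = 108$)
$n{\left(Y \right)} = 108 \sqrt{Y}$
$n{\left(x{\left(6,14 \right)} \right)} + S{\left(164 \right)} = 108 \sqrt{3 \cdot 14} + \left(208 + 164^{2} + 20 \cdot 164\right) = 108 \sqrt{42} + \left(208 + 26896 + 3280\right) = 108 \sqrt{42} + 30384 = 30384 + 108 \sqrt{42}$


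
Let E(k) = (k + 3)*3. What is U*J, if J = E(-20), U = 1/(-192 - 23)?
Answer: 51/215 ≈ 0.23721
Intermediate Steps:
E(k) = 9 + 3*k (E(k) = (3 + k)*3 = 9 + 3*k)
U = -1/215 (U = 1/(-215) = -1/215 ≈ -0.0046512)
J = -51 (J = 9 + 3*(-20) = 9 - 60 = -51)
U*J = -1/215*(-51) = 51/215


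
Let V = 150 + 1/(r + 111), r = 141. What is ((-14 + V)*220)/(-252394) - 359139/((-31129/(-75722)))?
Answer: -61774073447633173/70710955434 ≈ -8.7361e+5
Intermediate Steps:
V = 37801/252 (V = 150 + 1/(141 + 111) = 150 + 1/252 = 37801/252 ≈ 150.00)
((-14 + V)*220)/(-252394) - 359139/((-31129/(-75722))) = ((-14 + 37801/252)*220)/(-252394) - 359139/((-31129/(-75722))) = ((34273/252)*220)*(-1/252394) - 359139/((-31129*(-1/75722))) = (1885015/63)*(-1/252394) - 359139/31129/75722 = -1885015/15900822 - 359139*75722/31129 = -1885015/15900822 - 27194723358/31129 = -61774073447633173/70710955434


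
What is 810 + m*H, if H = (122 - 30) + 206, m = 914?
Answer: 273182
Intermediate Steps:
H = 298 (H = 92 + 206 = 298)
810 + m*H = 810 + 914*298 = 810 + 272372 = 273182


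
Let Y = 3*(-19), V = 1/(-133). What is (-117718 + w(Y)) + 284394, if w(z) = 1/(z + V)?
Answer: 1263737299/7582 ≈ 1.6668e+5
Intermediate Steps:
V = -1/133 ≈ -0.0075188
Y = -57
w(z) = 1/(-1/133 + z) (w(z) = 1/(z - 1/133) = 1/(-1/133 + z))
(-117718 + w(Y)) + 284394 = (-117718 + 133/(-1 + 133*(-57))) + 284394 = (-117718 + 133/(-1 - 7581)) + 284394 = (-117718 + 133/(-7582)) + 284394 = (-117718 + 133*(-1/7582)) + 284394 = (-117718 - 133/7582) + 284394 = -892538009/7582 + 284394 = 1263737299/7582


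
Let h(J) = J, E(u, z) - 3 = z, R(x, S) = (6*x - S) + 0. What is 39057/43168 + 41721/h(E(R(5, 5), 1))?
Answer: 450292089/43168 ≈ 10431.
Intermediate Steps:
R(x, S) = -S + 6*x (R(x, S) = (-S + 6*x) + 0 = -S + 6*x)
E(u, z) = 3 + z
39057/43168 + 41721/h(E(R(5, 5), 1)) = 39057/43168 + 41721/(3 + 1) = 39057*(1/43168) + 41721/4 = 39057/43168 + 41721*(¼) = 39057/43168 + 41721/4 = 450292089/43168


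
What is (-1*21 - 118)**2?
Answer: 19321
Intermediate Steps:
(-1*21 - 118)**2 = (-21 - 118)**2 = (-139)**2 = 19321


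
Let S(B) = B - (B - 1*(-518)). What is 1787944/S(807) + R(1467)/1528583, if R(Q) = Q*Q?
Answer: -195136144375/56557571 ≈ -3450.2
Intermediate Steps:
R(Q) = Q**2
S(B) = -518 (S(B) = B - (B + 518) = B - (518 + B) = B + (-518 - B) = -518)
1787944/S(807) + R(1467)/1528583 = 1787944/(-518) + 1467**2/1528583 = 1787944*(-1/518) + 2152089*(1/1528583) = -893972/259 + 2152089/1528583 = -195136144375/56557571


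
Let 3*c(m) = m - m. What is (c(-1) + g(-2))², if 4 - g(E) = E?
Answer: 36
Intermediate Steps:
c(m) = 0 (c(m) = (m - m)/3 = (⅓)*0 = 0)
g(E) = 4 - E
(c(-1) + g(-2))² = (0 + (4 - 1*(-2)))² = (0 + (4 + 2))² = (0 + 6)² = 6² = 36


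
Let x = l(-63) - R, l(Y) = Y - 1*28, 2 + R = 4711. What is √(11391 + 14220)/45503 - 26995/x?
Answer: 5399/960 + √25611/45503 ≈ 5.6275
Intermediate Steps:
R = 4709 (R = -2 + 4711 = 4709)
l(Y) = -28 + Y (l(Y) = Y - 28 = -28 + Y)
x = -4800 (x = (-28 - 63) - 1*4709 = -91 - 4709 = -4800)
√(11391 + 14220)/45503 - 26995/x = √(11391 + 14220)/45503 - 26995/(-4800) = √25611*(1/45503) - 26995*(-1/4800) = √25611/45503 + 5399/960 = 5399/960 + √25611/45503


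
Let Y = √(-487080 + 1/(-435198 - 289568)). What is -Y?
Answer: -I*√255856185427277246/724766 ≈ -697.91*I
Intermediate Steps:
Y = I*√255856185427277246/724766 (Y = √(-487080 + 1/(-724766)) = √(-487080 - 1/724766) = √(-353019023281/724766) = I*√255856185427277246/724766 ≈ 697.91*I)
-Y = -I*√255856185427277246/724766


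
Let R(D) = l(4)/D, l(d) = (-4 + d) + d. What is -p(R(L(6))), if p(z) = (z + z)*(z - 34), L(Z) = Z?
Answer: 400/9 ≈ 44.444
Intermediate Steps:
l(d) = -4 + 2*d
R(D) = 4/D (R(D) = (-4 + 2*4)/D = (-4 + 8)/D = 4/D)
p(z) = 2*z*(-34 + z) (p(z) = (2*z)*(-34 + z) = 2*z*(-34 + z))
-p(R(L(6))) = -2*4/6*(-34 + 4/6) = -2*4*(1/6)*(-34 + 4*(1/6)) = -2*2*(-34 + 2/3)/3 = -2*2*(-100)/(3*3) = -1*(-400/9) = 400/9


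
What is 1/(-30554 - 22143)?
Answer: -1/52697 ≈ -1.8976e-5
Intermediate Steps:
1/(-30554 - 22143) = 1/(-52697) = -1/52697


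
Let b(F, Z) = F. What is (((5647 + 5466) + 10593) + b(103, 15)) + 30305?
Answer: 52114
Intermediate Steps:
(((5647 + 5466) + 10593) + b(103, 15)) + 30305 = (((5647 + 5466) + 10593) + 103) + 30305 = ((11113 + 10593) + 103) + 30305 = (21706 + 103) + 30305 = 21809 + 30305 = 52114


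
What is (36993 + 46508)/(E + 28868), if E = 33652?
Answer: 83501/62520 ≈ 1.3356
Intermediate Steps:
(36993 + 46508)/(E + 28868) = (36993 + 46508)/(33652 + 28868) = 83501/62520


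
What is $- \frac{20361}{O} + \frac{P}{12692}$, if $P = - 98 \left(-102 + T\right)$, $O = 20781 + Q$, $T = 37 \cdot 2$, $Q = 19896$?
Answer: $- \frac{12233677}{43022707} \approx -0.28435$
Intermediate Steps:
$T = 74$
$O = 40677$ ($O = 20781 + 19896 = 40677$)
$P = 2744$ ($P = - 98 \left(-102 + 74\right) = \left(-98\right) \left(-28\right) = 2744$)
$- \frac{20361}{O} + \frac{P}{12692} = - \frac{20361}{40677} + \frac{2744}{12692} = \left(-20361\right) \frac{1}{40677} + 2744 \cdot \frac{1}{12692} = - \frac{6787}{13559} + \frac{686}{3173} = - \frac{12233677}{43022707}$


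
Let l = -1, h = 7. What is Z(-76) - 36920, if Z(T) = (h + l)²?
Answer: -36884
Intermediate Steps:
Z(T) = 36 (Z(T) = (7 - 1)² = 6² = 36)
Z(-76) - 36920 = 36 - 36920 = -36884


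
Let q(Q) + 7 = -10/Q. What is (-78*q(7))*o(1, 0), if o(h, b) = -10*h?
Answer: -46020/7 ≈ -6574.3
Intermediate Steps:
q(Q) = -7 - 10/Q
(-78*q(7))*o(1, 0) = (-78*(-7 - 10/7))*(-10*1) = -78*(-7 - 10*1/7)*(-10) = -78*(-7 - 10/7)*(-10) = -78*(-59/7)*(-10) = (4602/7)*(-10) = -46020/7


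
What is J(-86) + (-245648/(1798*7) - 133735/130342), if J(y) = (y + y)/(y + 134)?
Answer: -118739528407/4921453236 ≈ -24.127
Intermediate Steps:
J(y) = 2*y/(134 + y) (J(y) = (2*y)/(134 + y) = 2*y/(134 + y))
J(-86) + (-245648/(1798*7) - 133735/130342) = 2*(-86)/(134 - 86) + (-245648/(1798*7) - 133735/130342) = 2*(-86)/48 + (-245648/12586 - 133735*1/130342) = 2*(-86)*(1/48) + (-245648*1/12586 - 133735/130342) = -43/12 + (-122824/6293 - 133735/130342) = -43/12 - 16850720163/820242206 = -118739528407/4921453236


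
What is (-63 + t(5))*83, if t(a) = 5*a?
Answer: -3154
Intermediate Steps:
(-63 + t(5))*83 = (-63 + 5*5)*83 = (-63 + 25)*83 = -38*83 = -3154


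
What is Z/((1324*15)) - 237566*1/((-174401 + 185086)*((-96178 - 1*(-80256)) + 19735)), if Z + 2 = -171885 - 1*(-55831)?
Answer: -78884343124/13485570555 ≈ -5.8495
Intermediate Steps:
Z = -116056 (Z = -2 + (-171885 - 1*(-55831)) = -2 + (-171885 + 55831) = -2 - 116054 = -116056)
Z/((1324*15)) - 237566*1/((-174401 + 185086)*((-96178 - 1*(-80256)) + 19735)) = -116056/(1324*15) - 237566*1/((-174401 + 185086)*((-96178 - 1*(-80256)) + 19735)) = -116056/19860 - 237566*1/(10685*((-96178 + 80256) + 19735)) = -116056*1/19860 - 237566*1/(10685*(-15922 + 19735)) = -29014/4965 - 237566/(10685*3813) = -29014/4965 - 237566/40741905 = -78884343124/13485570555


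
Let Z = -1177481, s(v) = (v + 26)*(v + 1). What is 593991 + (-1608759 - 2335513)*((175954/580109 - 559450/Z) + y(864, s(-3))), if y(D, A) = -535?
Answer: 1439707249202777865891/683067325429 ≈ 2.1077e+9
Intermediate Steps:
s(v) = (1 + v)*(26 + v) (s(v) = (26 + v)*(1 + v) = (1 + v)*(26 + v))
593991 + (-1608759 - 2335513)*((175954/580109 - 559450/Z) + y(864, s(-3))) = 593991 + (-1608759 - 2335513)*((175954/580109 - 559450/(-1177481)) - 535) = 593991 - 3944272*((175954*(1/580109) - 559450*(-1/1177481)) - 535) = 593991 - 3944272*((175954/580109 + 559450/1177481) - 535) = 593991 - 3944272*(531724471924/683067325429 - 535) = 593991 - 3944272*(-364909294632591/683067325429) = 593991 + 1439301513359078968752/683067325429 = 1439707249202777865891/683067325429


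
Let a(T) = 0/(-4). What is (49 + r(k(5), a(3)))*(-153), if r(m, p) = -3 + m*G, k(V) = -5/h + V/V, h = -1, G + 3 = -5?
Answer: 306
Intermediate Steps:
G = -8 (G = -3 - 5 = -8)
a(T) = 0 (a(T) = 0*(-¼) = 0)
k(V) = 6 (k(V) = -5/(-1) + V/V = -5*(-1) + 1 = 5 + 1 = 6)
r(m, p) = -3 - 8*m (r(m, p) = -3 + m*(-8) = -3 - 8*m)
(49 + r(k(5), a(3)))*(-153) = (49 + (-3 - 8*6))*(-153) = (49 + (-3 - 48))*(-153) = (49 - 51)*(-153) = -2*(-153) = 306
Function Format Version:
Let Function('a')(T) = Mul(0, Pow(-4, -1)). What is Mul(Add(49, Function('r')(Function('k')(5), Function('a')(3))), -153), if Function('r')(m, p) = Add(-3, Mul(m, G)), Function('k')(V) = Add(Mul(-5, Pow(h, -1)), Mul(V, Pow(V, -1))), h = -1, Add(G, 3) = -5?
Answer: 306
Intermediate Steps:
G = -8 (G = Add(-3, -5) = -8)
Function('a')(T) = 0 (Function('a')(T) = Mul(0, Rational(-1, 4)) = 0)
Function('k')(V) = 6 (Function('k')(V) = Add(Mul(-5, Pow(-1, -1)), Mul(V, Pow(V, -1))) = Add(Mul(-5, -1), 1) = Add(5, 1) = 6)
Function('r')(m, p) = Add(-3, Mul(-8, m)) (Function('r')(m, p) = Add(-3, Mul(m, -8)) = Add(-3, Mul(-8, m)))
Mul(Add(49, Function('r')(Function('k')(5), Function('a')(3))), -153) = Mul(Add(49, Add(-3, Mul(-8, 6))), -153) = Mul(Add(49, Add(-3, -48)), -153) = Mul(Add(49, -51), -153) = Mul(-2, -153) = 306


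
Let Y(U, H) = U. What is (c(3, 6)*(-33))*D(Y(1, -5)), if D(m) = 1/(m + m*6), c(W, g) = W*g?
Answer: -594/7 ≈ -84.857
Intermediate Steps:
D(m) = 1/(7*m) (D(m) = 1/(m + 6*m) = 1/(7*m))
(c(3, 6)*(-33))*D(Y(1, -5)) = ((3*6)*(-33))*((1/7)/1) = (18*(-33))*((1/7)*1) = -594*1/7 = -594/7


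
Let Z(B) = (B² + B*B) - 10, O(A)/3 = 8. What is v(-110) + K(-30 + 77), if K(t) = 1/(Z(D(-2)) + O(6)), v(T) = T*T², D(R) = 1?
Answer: -21295999/16 ≈ -1.3310e+6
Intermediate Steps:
O(A) = 24 (O(A) = 3*8 = 24)
Z(B) = -10 + 2*B² (Z(B) = (B² + B²) - 10 = 2*B² - 10 = -10 + 2*B²)
v(T) = T³
K(t) = 1/16 (K(t) = 1/((-10 + 2*1²) + 24) = 1/((-10 + 2*1) + 24) = 1/((-10 + 2) + 24) = 1/(-8 + 24) = 1/16)
v(-110) + K(-30 + 77) = (-110)³ + 1/16 = -1331000 + 1/16 = -21295999/16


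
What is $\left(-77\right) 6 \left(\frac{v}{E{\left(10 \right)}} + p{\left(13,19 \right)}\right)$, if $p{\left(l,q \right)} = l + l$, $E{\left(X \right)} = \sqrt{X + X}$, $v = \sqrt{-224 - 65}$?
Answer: $-12012 - \frac{3927 i \sqrt{5}}{5} \approx -12012.0 - 1756.2 i$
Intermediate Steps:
$v = 17 i$ ($v = \sqrt{-289} = 17 i \approx 17.0 i$)
$E{\left(X \right)} = \sqrt{2} \sqrt{X}$ ($E{\left(X \right)} = \sqrt{2 X} = \sqrt{2} \sqrt{X}$)
$p{\left(l,q \right)} = 2 l$
$\left(-77\right) 6 \left(\frac{v}{E{\left(10 \right)}} + p{\left(13,19 \right)}\right) = \left(-77\right) 6 \left(\frac{17 i}{\sqrt{2} \sqrt{10}} + 2 \cdot 13\right) = - 462 \left(\frac{17 i}{2 \sqrt{5}} + 26\right) = - 462 \left(17 i \frac{\sqrt{5}}{10} + 26\right) = - 462 \left(\frac{17 i \sqrt{5}}{10} + 26\right) = - 462 \left(26 + \frac{17 i \sqrt{5}}{10}\right) = -12012 - \frac{3927 i \sqrt{5}}{5}$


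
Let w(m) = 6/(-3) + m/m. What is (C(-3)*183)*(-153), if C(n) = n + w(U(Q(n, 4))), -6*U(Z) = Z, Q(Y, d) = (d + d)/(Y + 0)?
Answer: 111996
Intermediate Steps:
Q(Y, d) = 2*d/Y (Q(Y, d) = (2*d)/Y = 2*d/Y)
U(Z) = -Z/6
w(m) = -1 (w(m) = 6*(-⅓) + 1 = -2 + 1 = -1)
C(n) = -1 + n (C(n) = n - 1 = -1 + n)
(C(-3)*183)*(-153) = ((-1 - 3)*183)*(-153) = -4*183*(-153) = -732*(-153) = 111996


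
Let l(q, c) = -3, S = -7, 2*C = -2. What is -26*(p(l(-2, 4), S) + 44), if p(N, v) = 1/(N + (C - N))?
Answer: -1118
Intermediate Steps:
C = -1 (C = (½)*(-2) = -1)
p(N, v) = -1 (p(N, v) = 1/(N + (-1 - N)) = 1/(-1) = -1)
-26*(p(l(-2, 4), S) + 44) = -26*(-1 + 44) = -26*43 = -1118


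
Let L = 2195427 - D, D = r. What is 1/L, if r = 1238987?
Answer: 1/956440 ≈ 1.0455e-6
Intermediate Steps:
D = 1238987
L = 956440 (L = 2195427 - 1*1238987 = 2195427 - 1238987 = 956440)
1/L = 1/956440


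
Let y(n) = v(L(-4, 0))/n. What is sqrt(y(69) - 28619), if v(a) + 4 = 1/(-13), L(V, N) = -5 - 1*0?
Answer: 56*I*sqrt(7342842)/897 ≈ 169.17*I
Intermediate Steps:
L(V, N) = -5 (L(V, N) = -5 + 0 = -5)
v(a) = -53/13 (v(a) = -4 + 1/(-13) = -4 - 1/13 = -53/13)
y(n) = -53/(13*n)
sqrt(y(69) - 28619) = sqrt(-53/13/69 - 28619) = sqrt(-53/13*1/69 - 28619) = sqrt(-53/897 - 28619) = sqrt(-25671296/897) = 56*I*sqrt(7342842)/897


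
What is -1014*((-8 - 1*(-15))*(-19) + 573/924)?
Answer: 20671911/154 ≈ 1.3423e+5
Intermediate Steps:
-1014*((-8 - 1*(-15))*(-19) + 573/924) = -1014*((-8 + 15)*(-19) + 573*(1/924)) = -1014*(7*(-19) + 191/308) = -1014*(-133 + 191/308) = -1014*(-40773/308) = 20671911/154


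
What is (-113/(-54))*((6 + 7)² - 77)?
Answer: 5198/27 ≈ 192.52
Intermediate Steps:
(-113/(-54))*((6 + 7)² - 77) = (-113*(-1/54))*(13² - 77) = 113*(169 - 77)/54 = (113/54)*92 = 5198/27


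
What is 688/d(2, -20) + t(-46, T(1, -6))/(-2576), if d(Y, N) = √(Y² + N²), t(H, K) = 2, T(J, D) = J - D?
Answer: -1/1288 + 344*√101/101 ≈ 34.229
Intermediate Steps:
d(Y, N) = √(N² + Y²)
688/d(2, -20) + t(-46, T(1, -6))/(-2576) = 688/(√((-20)² + 2²)) + 2/(-2576) = 688/(√(400 + 4)) + 2*(-1/2576) = 688/(√404) - 1/1288 = 688/((2*√101)) - 1/1288 = 688*(√101/202) - 1/1288 = 344*√101/101 - 1/1288 = -1/1288 + 344*√101/101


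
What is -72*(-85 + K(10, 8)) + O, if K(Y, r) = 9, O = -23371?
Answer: -17899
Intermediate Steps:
-72*(-85 + K(10, 8)) + O = -72*(-85 + 9) - 23371 = -72*(-76) - 23371 = 5472 - 23371 = -17899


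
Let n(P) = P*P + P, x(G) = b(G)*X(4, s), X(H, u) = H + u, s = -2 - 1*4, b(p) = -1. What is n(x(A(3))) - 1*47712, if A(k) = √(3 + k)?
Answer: -47706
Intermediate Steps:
s = -6 (s = -2 - 4 = -6)
x(G) = 2 (x(G) = -(4 - 6) = -1*(-2) = 2)
n(P) = P + P² (n(P) = P² + P = P + P²)
n(x(A(3))) - 1*47712 = 2*(1 + 2) - 1*47712 = 2*3 - 47712 = 6 - 47712 = -47706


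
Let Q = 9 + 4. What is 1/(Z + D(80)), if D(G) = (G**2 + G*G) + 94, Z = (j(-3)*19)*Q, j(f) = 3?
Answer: 1/13635 ≈ 7.3341e-5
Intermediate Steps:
Q = 13
Z = 741 (Z = (3*19)*13 = 57*13 = 741)
D(G) = 94 + 2*G**2 (D(G) = (G**2 + G**2) + 94 = 2*G**2 + 94 = 94 + 2*G**2)
1/(Z + D(80)) = 1/(741 + (94 + 2*80**2)) = 1/(741 + (94 + 2*6400)) = 1/(741 + (94 + 12800)) = 1/(741 + 12894) = 1/13635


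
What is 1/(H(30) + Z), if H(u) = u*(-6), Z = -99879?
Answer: -1/100059 ≈ -9.9941e-6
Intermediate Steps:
H(u) = -6*u
1/(H(30) + Z) = 1/(-6*30 - 99879) = 1/(-180 - 99879) = 1/(-100059) = -1/100059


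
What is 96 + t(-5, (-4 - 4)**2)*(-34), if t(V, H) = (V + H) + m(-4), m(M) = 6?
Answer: -2114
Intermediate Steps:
t(V, H) = 6 + H + V (t(V, H) = (V + H) + 6 = (H + V) + 6 = 6 + H + V)
96 + t(-5, (-4 - 4)**2)*(-34) = 96 + (6 + (-4 - 4)**2 - 5)*(-34) = 96 + (6 + (-8)**2 - 5)*(-34) = 96 + (6 + 64 - 5)*(-34) = 96 + 65*(-34) = 96 - 2210 = -2114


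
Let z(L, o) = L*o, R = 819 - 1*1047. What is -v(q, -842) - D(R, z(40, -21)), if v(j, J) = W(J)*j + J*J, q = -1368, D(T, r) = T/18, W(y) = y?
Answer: -5582422/3 ≈ -1.8608e+6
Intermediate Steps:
R = -228 (R = 819 - 1047 = -228)
D(T, r) = T/18 (D(T, r) = T*(1/18) = T/18)
v(j, J) = J² + J*j (v(j, J) = J*j + J*J = J*j + J² = J² + J*j)
-v(q, -842) - D(R, z(40, -21)) = -(-842)*(-842 - 1368) - (-228)/18 = -(-842)*(-2210) - 1*(-38/3) = -1*1860820 + 38/3 = -1860820 + 38/3 = -5582422/3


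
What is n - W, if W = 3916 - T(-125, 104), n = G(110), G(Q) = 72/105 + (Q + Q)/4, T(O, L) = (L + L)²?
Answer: 1379129/35 ≈ 39404.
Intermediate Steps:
T(O, L) = 4*L² (T(O, L) = (2*L)² = 4*L²)
G(Q) = 24/35 + Q/2 (G(Q) = 72*(1/105) + (2*Q)*(¼) = 24/35 + Q/2)
n = 1949/35 (n = 24/35 + (½)*110 = 24/35 + 55 = 1949/35 ≈ 55.686)
W = -39348 (W = 3916 - 4*104² = 3916 - 4*10816 = 3916 - 1*43264 = 3916 - 43264 = -39348)
n - W = 1949/35 - 1*(-39348) = 1949/35 + 39348 = 1379129/35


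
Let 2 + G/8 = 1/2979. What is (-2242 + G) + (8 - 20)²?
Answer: -6297598/2979 ≈ -2114.0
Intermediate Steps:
G = -47656/2979 (G = -16 + 8/2979 = -47656/2979 ≈ -15.997)
(-2242 + G) + (8 - 20)² = (-2242 - 47656/2979) + (8 - 20)² = -6726574/2979 + (-12)² = -6726574/2979 + 144 = -6297598/2979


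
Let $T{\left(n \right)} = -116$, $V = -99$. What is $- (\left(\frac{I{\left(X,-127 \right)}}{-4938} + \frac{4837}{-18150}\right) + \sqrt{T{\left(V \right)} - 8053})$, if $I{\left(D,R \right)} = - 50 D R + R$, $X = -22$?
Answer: $- \frac{209497912}{7468725} - i \sqrt{8169} \approx -28.05 - 90.383 i$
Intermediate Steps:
$I{\left(D,R \right)} = R - 50 D R$ ($I{\left(D,R \right)} = - 50 D R + R = R - 50 D R$)
$- (\left(\frac{I{\left(X,-127 \right)}}{-4938} + \frac{4837}{-18150}\right) + \sqrt{T{\left(V \right)} - 8053}) = - (\left(\frac{\left(-127\right) \left(1 - -1100\right)}{-4938} + \frac{4837}{-18150}\right) + \sqrt{-116 - 8053}) = - (\left(- 127 \left(1 + 1100\right) \left(- \frac{1}{4938}\right) + 4837 \left(- \frac{1}{18150}\right)\right) + \sqrt{-8169}) = - (\left(\left(-127\right) 1101 \left(- \frac{1}{4938}\right) - \frac{4837}{18150}\right) + i \sqrt{8169}) = - (\left(\left(-139827\right) \left(- \frac{1}{4938}\right) - \frac{4837}{18150}\right) + i \sqrt{8169}) = - (\left(\frac{46609}{1646} - \frac{4837}{18150}\right) + i \sqrt{8169}) = - (\frac{209497912}{7468725} + i \sqrt{8169}) = - \frac{209497912}{7468725} - i \sqrt{8169}$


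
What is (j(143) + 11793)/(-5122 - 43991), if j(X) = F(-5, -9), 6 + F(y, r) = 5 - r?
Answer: -11801/49113 ≈ -0.24028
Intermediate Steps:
F(y, r) = -1 - r (F(y, r) = -6 + (5 - r) = -1 - r)
j(X) = 8 (j(X) = -1 - 1*(-9) = -1 + 9 = 8)
(j(143) + 11793)/(-5122 - 43991) = (8 + 11793)/(-5122 - 43991) = 11801/(-49113) = 11801*(-1/49113) = -11801/49113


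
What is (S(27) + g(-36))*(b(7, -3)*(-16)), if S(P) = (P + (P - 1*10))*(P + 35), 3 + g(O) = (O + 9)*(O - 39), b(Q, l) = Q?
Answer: -532000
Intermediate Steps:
g(O) = -3 + (-39 + O)*(9 + O) (g(O) = -3 + (O + 9)*(O - 39) = -3 + (9 + O)*(-39 + O) = -3 + (-39 + O)*(9 + O))
S(P) = (-10 + 2*P)*(35 + P) (S(P) = (P + (P - 10))*(35 + P) = (P + (-10 + P))*(35 + P) = (-10 + 2*P)*(35 + P))
(S(27) + g(-36))*(b(7, -3)*(-16)) = ((-350 + 2*27² + 60*27) + (-354 + (-36)² - 30*(-36)))*(7*(-16)) = ((-350 + 2*729 + 1620) + (-354 + 1296 + 1080))*(-112) = ((-350 + 1458 + 1620) + 2022)*(-112) = (2728 + 2022)*(-112) = 4750*(-112) = -532000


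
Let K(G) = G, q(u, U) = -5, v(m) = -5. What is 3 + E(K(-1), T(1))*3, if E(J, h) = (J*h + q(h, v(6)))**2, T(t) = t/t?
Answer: 111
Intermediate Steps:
T(t) = 1
E(J, h) = (-5 + J*h)**2 (E(J, h) = (J*h - 5)**2 = (-5 + J*h)**2)
3 + E(K(-1), T(1))*3 = 3 + (-5 - 1*1)**2*3 = 3 + (-5 - 1)**2*3 = 3 + (-6)**2*3 = 3 + 36*3 = 3 + 108 = 111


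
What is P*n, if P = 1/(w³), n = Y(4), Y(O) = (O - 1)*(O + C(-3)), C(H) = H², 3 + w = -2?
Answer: -39/125 ≈ -0.31200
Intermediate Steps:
w = -5 (w = -3 - 2 = -5)
Y(O) = (-1 + O)*(9 + O) (Y(O) = (O - 1)*(O + (-3)²) = (-1 + O)*(O + 9) = (-1 + O)*(9 + O))
n = 39 (n = -9 + 4² + 8*4 = -9 + 16 + 32 = 39)
P = -1/125 (P = 1/((-5)³) = 1/(-125) = -1/125 ≈ -0.0080000)
P*n = -1/125*39 = -39/125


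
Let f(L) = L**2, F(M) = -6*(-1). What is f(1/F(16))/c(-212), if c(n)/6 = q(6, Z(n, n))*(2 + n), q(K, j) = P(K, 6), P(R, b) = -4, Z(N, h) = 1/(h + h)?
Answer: 1/181440 ≈ 5.5115e-6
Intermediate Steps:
F(M) = 6
Z(N, h) = 1/(2*h)
q(K, j) = -4
c(n) = -48 - 24*n (c(n) = 6*(-4*(2 + n)) = 6*(-8 - 4*n) = -48 - 24*n)
f(1/F(16))/c(-212) = (1/6)**2/(-48 - 24*(-212)) = (1/6)**2/(-48 + 5088) = (1/36)/5040 = (1/36)*(1/5040) = 1/181440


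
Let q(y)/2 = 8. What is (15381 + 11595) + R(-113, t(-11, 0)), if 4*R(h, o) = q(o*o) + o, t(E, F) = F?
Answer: 26980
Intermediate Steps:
q(y) = 16 (q(y) = 2*8 = 16)
R(h, o) = 4 + o/4 (R(h, o) = (16 + o)/4 = 4 + o/4)
(15381 + 11595) + R(-113, t(-11, 0)) = (15381 + 11595) + (4 + (¼)*0) = 26976 + (4 + 0) = 26976 + 4 = 26980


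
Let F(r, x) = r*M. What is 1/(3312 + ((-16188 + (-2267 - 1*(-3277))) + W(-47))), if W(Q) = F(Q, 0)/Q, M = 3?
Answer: -1/11863 ≈ -8.4296e-5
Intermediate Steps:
F(r, x) = 3*r (F(r, x) = r*3 = 3*r)
W(Q) = 3 (W(Q) = (3*Q)/Q = 3)
1/(3312 + ((-16188 + (-2267 - 1*(-3277))) + W(-47))) = 1/(3312 + ((-16188 + (-2267 - 1*(-3277))) + 3)) = 1/(3312 + ((-16188 + (-2267 + 3277)) + 3)) = 1/(3312 + ((-16188 + 1010) + 3)) = 1/(3312 + (-15178 + 3)) = 1/(3312 - 15175) = 1/(-11863) = -1/11863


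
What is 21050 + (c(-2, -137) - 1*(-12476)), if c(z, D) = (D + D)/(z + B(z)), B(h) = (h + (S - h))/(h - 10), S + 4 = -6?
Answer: 236326/7 ≈ 33761.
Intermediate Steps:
S = -10 (S = -4 - 6 = -10)
B(h) = -10/(-10 + h) (B(h) = (h + (-10 - h))/(h - 10) = -10/(-10 + h))
c(z, D) = 2*D/(z - 10/(-10 + z)) (c(z, D) = (D + D)/(z - 10/(-10 + z)) = (2*D)/(z - 10/(-10 + z)) = 2*D/(z - 10/(-10 + z)))
21050 + (c(-2, -137) - 1*(-12476)) = 21050 + (2*(-137)*(-10 - 2)/(-10 - 2*(-10 - 2)) - 1*(-12476)) = 21050 + (2*(-137)*(-12)/(-10 - 2*(-12)) + 12476) = 21050 + (2*(-137)*(-12)/(-10 + 24) + 12476) = 21050 + (2*(-137)*(-12)/14 + 12476) = 21050 + (2*(-137)*(1/14)*(-12) + 12476) = 21050 + (1644/7 + 12476) = 21050 + 88976/7 = 236326/7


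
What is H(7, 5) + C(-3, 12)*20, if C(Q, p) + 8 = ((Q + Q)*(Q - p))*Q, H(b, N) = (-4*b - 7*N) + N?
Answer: -5618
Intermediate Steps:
H(b, N) = -6*N - 4*b (H(b, N) = (-7*N - 4*b) + N = -6*N - 4*b)
C(Q, p) = -8 + 2*Q²*(Q - p) (C(Q, p) = -8 + ((Q + Q)*(Q - p))*Q = -8 + ((2*Q)*(Q - p))*Q = -8 + (2*Q*(Q - p))*Q = -8 + 2*Q²*(Q - p))
H(7, 5) + C(-3, 12)*20 = (-6*5 - 4*7) + (-8 + 2*(-3)³ - 2*12*(-3)²)*20 = (-30 - 28) + (-8 + 2*(-27) - 2*12*9)*20 = -58 + (-8 - 54 - 216)*20 = -58 - 278*20 = -58 - 5560 = -5618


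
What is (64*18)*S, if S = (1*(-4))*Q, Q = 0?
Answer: 0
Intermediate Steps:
S = 0 (S = (1*(-4))*0 = -4*0 = 0)
(64*18)*S = (64*18)*0 = 1152*0 = 0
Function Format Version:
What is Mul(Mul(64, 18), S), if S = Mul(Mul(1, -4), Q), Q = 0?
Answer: 0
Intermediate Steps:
S = 0 (S = Mul(Mul(1, -4), 0) = Mul(-4, 0) = 0)
Mul(Mul(64, 18), S) = Mul(Mul(64, 18), 0) = Mul(1152, 0) = 0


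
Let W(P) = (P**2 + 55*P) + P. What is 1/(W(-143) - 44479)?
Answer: -1/32038 ≈ -3.1213e-5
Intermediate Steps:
W(P) = P**2 + 56*P
1/(W(-143) - 44479) = 1/(-143*(56 - 143) - 44479) = 1/(-143*(-87) - 44479) = 1/(12441 - 44479) = 1/(-32038) = -1/32038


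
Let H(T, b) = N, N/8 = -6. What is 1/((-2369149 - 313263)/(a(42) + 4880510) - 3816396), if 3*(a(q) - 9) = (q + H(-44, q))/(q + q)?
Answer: -204981797/782291822804916 ≈ -2.6203e-7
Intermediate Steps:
N = -48 (N = 8*(-6) = -48)
H(T, b) = -48
a(q) = 9 + (-48 + q)/(6*q) (a(q) = 9 + ((q - 48)/(q + q))/3 = 9 + ((-48 + q)/((2*q)))/3 = 9 + ((-48 + q)*(1/(2*q)))/3 = 9 + ((-48 + q)/(2*q))/3 = 9 + (-48 + q)/(6*q))
1/((-2369149 - 313263)/(a(42) + 4880510) - 3816396) = 1/((-2369149 - 313263)/((55/6 - 8/42) + 4880510) - 3816396) = 1/(-2682412/((55/6 - 8*1/42) + 4880510) - 3816396) = 1/(-2682412/((55/6 - 4/21) + 4880510) - 3816396) = 1/(-2682412/(377/42 + 4880510) - 3816396) = 1/(-2682412/204981797/42 - 3816396) = 1/(-2682412*42/204981797 - 3816396) = 1/(-112661304/204981797 - 3816396) = 1/(-782291822804916/204981797) = -204981797/782291822804916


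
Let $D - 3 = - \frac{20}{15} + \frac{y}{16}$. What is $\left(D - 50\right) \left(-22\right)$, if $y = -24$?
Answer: $\frac{3289}{3} \approx 1096.3$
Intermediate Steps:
$D = \frac{1}{6}$ ($D = 3 - \left(\frac{3}{2} + \frac{4}{3}\right) = 3 - \frac{17}{6} = \frac{1}{6} \approx 0.16667$)
$\left(D - 50\right) \left(-22\right) = \left(\frac{1}{6} - 50\right) \left(-22\right) = \left(- \frac{299}{6}\right) \left(-22\right) = \frac{3289}{3}$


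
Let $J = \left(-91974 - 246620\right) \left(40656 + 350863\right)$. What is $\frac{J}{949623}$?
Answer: $- \frac{132565984286}{949623} \approx -1.396 \cdot 10^{5}$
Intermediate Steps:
$J = -132565984286$ ($J = \left(-338594\right) 391519 = -132565984286$)
$\frac{J}{949623} = - \frac{132565984286}{949623}$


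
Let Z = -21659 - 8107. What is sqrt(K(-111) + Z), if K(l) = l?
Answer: I*sqrt(29877) ≈ 172.85*I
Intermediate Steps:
Z = -29766
sqrt(K(-111) + Z) = sqrt(-111 - 29766) = sqrt(-29877) = I*sqrt(29877)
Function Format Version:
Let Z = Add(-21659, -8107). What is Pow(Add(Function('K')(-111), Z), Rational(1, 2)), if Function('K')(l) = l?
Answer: Mul(I, Pow(29877, Rational(1, 2))) ≈ Mul(172.85, I)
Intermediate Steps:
Z = -29766
Pow(Add(Function('K')(-111), Z), Rational(1, 2)) = Pow(Add(-111, -29766), Rational(1, 2)) = Pow(-29877, Rational(1, 2)) = Mul(I, Pow(29877, Rational(1, 2)))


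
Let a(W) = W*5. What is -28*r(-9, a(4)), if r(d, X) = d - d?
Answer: 0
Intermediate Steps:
a(W) = 5*W
r(d, X) = 0
-28*r(-9, a(4)) = -28*0 = 0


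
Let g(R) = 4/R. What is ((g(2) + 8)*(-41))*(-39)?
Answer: 15990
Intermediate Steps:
((g(2) + 8)*(-41))*(-39) = ((4/2 + 8)*(-41))*(-39) = ((4*(½) + 8)*(-41))*(-39) = ((2 + 8)*(-41))*(-39) = (10*(-41))*(-39) = -410*(-39) = 15990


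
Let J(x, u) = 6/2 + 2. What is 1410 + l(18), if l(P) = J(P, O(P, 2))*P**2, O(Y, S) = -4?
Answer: 3030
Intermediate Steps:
J(x, u) = 5 (J(x, u) = 6*(1/2) + 2 = 3 + 2 = 5)
l(P) = 5*P**2
1410 + l(18) = 1410 + 5*18**2 = 1410 + 5*324 = 1410 + 1620 = 3030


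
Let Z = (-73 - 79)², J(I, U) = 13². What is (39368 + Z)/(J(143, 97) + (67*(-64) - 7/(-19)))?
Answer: -593484/39127 ≈ -15.168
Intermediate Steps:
J(I, U) = 169
Z = 23104 (Z = (-152)² = 23104)
(39368 + Z)/(J(143, 97) + (67*(-64) - 7/(-19))) = (39368 + 23104)/(169 + (67*(-64) - 7/(-19))) = 62472/(169 + (-4288 - 7*(-1/19))) = 62472/(169 + (-4288 + 7/19)) = 62472/(169 - 81465/19) = 62472/(-78254/19) = 62472*(-19/78254) = -593484/39127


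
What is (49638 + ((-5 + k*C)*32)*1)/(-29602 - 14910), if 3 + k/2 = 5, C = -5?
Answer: -24419/22256 ≈ -1.0972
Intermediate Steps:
k = 4 (k = -6 + 2*5 = -6 + 10 = 4)
(49638 + ((-5 + k*C)*32)*1)/(-29602 - 14910) = (49638 + ((-5 + 4*(-5))*32)*1)/(-29602 - 14910) = (49638 + ((-5 - 20)*32)*1)/(-44512) = (49638 - 25*32*1)*(-1/44512) = (49638 - 800*1)*(-1/44512) = (49638 - 800)*(-1/44512) = 48838*(-1/44512) = -24419/22256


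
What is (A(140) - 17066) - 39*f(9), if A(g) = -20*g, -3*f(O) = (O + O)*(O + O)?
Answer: -15654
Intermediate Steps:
f(O) = -4*O²/3 (f(O) = -(O + O)*(O + O)/3 = -2*O*2*O/3 = -4*O²/3)
(A(140) - 17066) - 39*f(9) = (-20*140 - 17066) - (-52)*9² = (-2800 - 17066) - (-52)*81 = -19866 - 39*(-108) = -19866 + 4212 = -15654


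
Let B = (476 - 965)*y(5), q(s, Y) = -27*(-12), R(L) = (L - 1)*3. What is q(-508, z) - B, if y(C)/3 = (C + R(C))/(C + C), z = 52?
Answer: 28179/10 ≈ 2817.9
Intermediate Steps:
R(L) = -3 + 3*L (R(L) = (-1 + L)*3 = -3 + 3*L)
q(s, Y) = 324
y(C) = 3*(-3 + 4*C)/(2*C) (y(C) = 3*((C + (-3 + 3*C))/(C + C)) = 3*((-3 + 4*C)/((2*C))) = 3*((-3 + 4*C)*(1/(2*C))) = 3*((-3 + 4*C)/(2*C)) = 3*(-3 + 4*C)/(2*C))
B = -24939/10 (B = (476 - 965)*(6 - 9/2/5) = -489*(6 - 9/2*⅕) = -489*(6 - 9/10) = -489*51/10 = -24939/10 ≈ -2493.9)
q(-508, z) - B = 324 - 1*(-24939/10) = 324 + 24939/10 = 28179/10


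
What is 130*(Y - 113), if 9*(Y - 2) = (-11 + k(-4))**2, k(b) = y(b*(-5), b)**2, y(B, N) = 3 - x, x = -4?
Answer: 57850/9 ≈ 6427.8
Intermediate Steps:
y(B, N) = 7 (y(B, N) = 3 - 1*(-4) = 3 + 4 = 7)
k(b) = 49 (k(b) = 7**2 = 49)
Y = 1462/9 (Y = 2 + (-11 + 49)**2/9 = 2 + (1/9)*38**2 = 2 + (1/9)*1444 = 2 + 1444/9 = 1462/9 ≈ 162.44)
130*(Y - 113) = 130*(1462/9 - 113) = 130*(445/9) = 57850/9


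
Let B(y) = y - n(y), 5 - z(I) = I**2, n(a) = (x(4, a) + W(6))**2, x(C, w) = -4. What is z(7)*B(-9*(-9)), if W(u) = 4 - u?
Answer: -1980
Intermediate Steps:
n(a) = 36 (n(a) = (-4 + (4 - 1*6))**2 = (-4 + (4 - 6))**2 = (-4 - 2)**2 = (-6)**2 = 36)
z(I) = 5 - I**2
B(y) = -36 + y (B(y) = y - 1*36 = y - 36 = -36 + y)
z(7)*B(-9*(-9)) = (5 - 1*7**2)*(-36 - 9*(-9)) = (5 - 1*49)*(-36 + 81) = (5 - 49)*45 = -44*45 = -1980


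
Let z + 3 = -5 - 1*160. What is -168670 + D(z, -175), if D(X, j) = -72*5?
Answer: -169030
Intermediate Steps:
z = -168 (z = -3 + (-5 - 1*160) = -3 + (-5 - 160) = -3 - 165 = -168)
D(X, j) = -360
-168670 + D(z, -175) = -168670 - 360 = -169030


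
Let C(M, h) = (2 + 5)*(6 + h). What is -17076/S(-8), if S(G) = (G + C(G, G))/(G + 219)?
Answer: 1801518/11 ≈ 1.6377e+5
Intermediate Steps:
C(M, h) = 42 + 7*h (C(M, h) = 7*(6 + h) = 42 + 7*h)
S(G) = (42 + 8*G)/(219 + G) (S(G) = (G + (42 + 7*G))/(G + 219) = (42 + 8*G)/(219 + G))
-17076/S(-8) = -17076*(219 - 8)/(2*(21 + 4*(-8))) = -17076*211/(2*(21 - 32)) = -17076/(2*(1/211)*(-11)) = -17076/(-22/211) = -17076*(-211/22) = 1801518/11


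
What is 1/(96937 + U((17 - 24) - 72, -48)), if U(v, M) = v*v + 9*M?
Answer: 1/102746 ≈ 9.7327e-6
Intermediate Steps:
U(v, M) = v**2 + 9*M
1/(96937 + U((17 - 24) - 72, -48)) = 1/(96937 + (((17 - 24) - 72)**2 + 9*(-48))) = 1/(96937 + ((-7 - 72)**2 - 432)) = 1/(96937 + ((-79)**2 - 432)) = 1/(96937 + (6241 - 432)) = 1/(96937 + 5809) = 1/102746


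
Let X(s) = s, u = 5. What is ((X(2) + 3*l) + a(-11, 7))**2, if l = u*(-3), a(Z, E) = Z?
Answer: 2916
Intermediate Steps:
l = -15 (l = 5*(-3) = -15)
((X(2) + 3*l) + a(-11, 7))**2 = ((2 + 3*(-15)) - 11)**2 = ((2 - 45) - 11)**2 = (-43 - 11)**2 = (-54)**2 = 2916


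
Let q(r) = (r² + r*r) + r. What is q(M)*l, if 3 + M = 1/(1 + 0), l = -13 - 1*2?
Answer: -90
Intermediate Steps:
l = -15 (l = -13 - 2 = -15)
M = -2 (M = -3 + 1/(1 + 0) = -3 + 1/1 = -3 + 1 = -2)
q(r) = r + 2*r² (q(r) = (r² + r²) + r = 2*r² + r = r + 2*r²)
q(M)*l = -2*(1 + 2*(-2))*(-15) = -2*(1 - 4)*(-15) = -2*(-3)*(-15) = 6*(-15) = -90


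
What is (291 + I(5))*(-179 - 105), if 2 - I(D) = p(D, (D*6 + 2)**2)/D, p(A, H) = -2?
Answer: -416628/5 ≈ -83326.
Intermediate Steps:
I(D) = 2 + 2/D (I(D) = 2 - (-2)/D = 2 + 2/D)
(291 + I(5))*(-179 - 105) = (291 + (2 + 2/5))*(-179 - 105) = (291 + (2 + 2*(1/5)))*(-284) = (291 + (2 + 2/5))*(-284) = (291 + 12/5)*(-284) = (1467/5)*(-284) = -416628/5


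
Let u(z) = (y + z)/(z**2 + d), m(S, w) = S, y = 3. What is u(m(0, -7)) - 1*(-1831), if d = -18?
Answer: 10985/6 ≈ 1830.8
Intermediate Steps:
u(z) = (3 + z)/(-18 + z**2) (u(z) = (3 + z)/(z**2 - 18) = (3 + z)/(-18 + z**2))
u(m(0, -7)) - 1*(-1831) = (3 + 0)/(-18 + 0**2) - 1*(-1831) = 3/(-18 + 0) + 1831 = 3/(-18) + 1831 = -1/18*3 + 1831 = -1/6 + 1831 = 10985/6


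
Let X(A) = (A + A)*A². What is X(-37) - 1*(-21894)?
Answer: -79412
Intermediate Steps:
X(A) = 2*A³ (X(A) = (2*A)*A² = 2*A³)
X(-37) - 1*(-21894) = 2*(-37)³ - 1*(-21894) = 2*(-50653) + 21894 = -101306 + 21894 = -79412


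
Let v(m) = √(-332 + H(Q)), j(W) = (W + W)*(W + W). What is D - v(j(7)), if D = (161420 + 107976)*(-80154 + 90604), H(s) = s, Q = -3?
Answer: 2815188200 - I*√335 ≈ 2.8152e+9 - 18.303*I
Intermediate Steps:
j(W) = 4*W² (j(W) = (2*W)*(2*W) = 4*W²)
v(m) = I*√335 (v(m) = √(-332 - 3) = √(-335) = I*√335)
D = 2815188200 (D = 269396*10450 = 2815188200)
D - v(j(7)) = 2815188200 - I*√335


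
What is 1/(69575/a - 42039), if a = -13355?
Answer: -2671/112300084 ≈ -2.3784e-5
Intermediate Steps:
1/(69575/a - 42039) = 1/(69575/(-13355) - 42039) = 1/(69575*(-1/13355) - 42039) = 1/(-13915/2671 - 42039) = 1/(-112300084/2671) = -2671/112300084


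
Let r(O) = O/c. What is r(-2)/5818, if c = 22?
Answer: -1/63998 ≈ -1.5625e-5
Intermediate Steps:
r(O) = O/22
r(-2)/5818 = ((1/22)*(-2))/5818 = -1/11*1/5818 = -1/63998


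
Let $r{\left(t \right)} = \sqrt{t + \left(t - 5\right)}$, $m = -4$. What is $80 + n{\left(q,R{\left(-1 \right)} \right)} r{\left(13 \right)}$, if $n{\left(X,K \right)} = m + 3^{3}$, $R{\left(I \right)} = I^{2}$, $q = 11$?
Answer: $80 + 23 \sqrt{21} \approx 185.4$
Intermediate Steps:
$r{\left(t \right)} = \sqrt{-5 + 2 t}$ ($r{\left(t \right)} = \sqrt{t + \left(-5 + t\right)} = \sqrt{-5 + 2 t}$)
$n{\left(X,K \right)} = 23$ ($n{\left(X,K \right)} = -4 + 3^{3} = -4 + 27 = 23$)
$80 + n{\left(q,R{\left(-1 \right)} \right)} r{\left(13 \right)} = 80 + 23 \sqrt{-5 + 2 \cdot 13} = 80 + 23 \sqrt{-5 + 26} = 80 + 23 \sqrt{21}$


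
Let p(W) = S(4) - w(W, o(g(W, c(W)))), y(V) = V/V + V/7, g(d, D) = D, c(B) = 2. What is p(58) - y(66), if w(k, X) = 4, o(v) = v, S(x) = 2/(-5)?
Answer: -519/35 ≈ -14.829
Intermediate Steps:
S(x) = -⅖ (S(x) = 2*(-⅕) = -⅖)
y(V) = 1 + V/7 (y(V) = 1 + V*(⅐) = 1 + V/7)
p(W) = -22/5 (p(W) = -⅖ - 1*4 = -⅖ - 4 = -22/5)
p(58) - y(66) = -22/5 - (1 + (⅐)*66) = -22/5 - (1 + 66/7) = -22/5 - 1*73/7 = -22/5 - 73/7 = -519/35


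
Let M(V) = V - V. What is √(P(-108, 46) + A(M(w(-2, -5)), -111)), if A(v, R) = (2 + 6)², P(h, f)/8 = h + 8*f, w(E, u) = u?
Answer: 4*√134 ≈ 46.303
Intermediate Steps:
P(h, f) = 8*h + 64*f (P(h, f) = 8*(h + 8*f) = 8*h + 64*f)
M(V) = 0
A(v, R) = 64 (A(v, R) = 8² = 64)
√(P(-108, 46) + A(M(w(-2, -5)), -111)) = √((8*(-108) + 64*46) + 64) = √((-864 + 2944) + 64) = √(2080 + 64) = √2144 = 4*√134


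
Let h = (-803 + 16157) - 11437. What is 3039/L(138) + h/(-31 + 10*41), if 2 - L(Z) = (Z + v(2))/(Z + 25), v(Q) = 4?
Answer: 188461031/69736 ≈ 2702.5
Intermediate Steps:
h = 3917 (h = 15354 - 11437 = 3917)
L(Z) = 2 - (4 + Z)/(25 + Z) (L(Z) = 2 - (Z + 4)/(Z + 25) = 2 - (4 + Z)/(25 + Z))
3039/L(138) + h/(-31 + 10*41) = 3039/(((46 + 138)/(25 + 138))) + 3917/(-31 + 10*41) = 3039/((184/163)) + 3917/(-31 + 410) = 3039/(((1/163)*184)) + 3917/379 = 3039/(184/163) + 3917*(1/379) = 3039*(163/184) + 3917/379 = 495357/184 + 3917/379 = 188461031/69736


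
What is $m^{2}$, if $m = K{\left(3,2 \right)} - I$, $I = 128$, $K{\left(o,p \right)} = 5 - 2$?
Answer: $15625$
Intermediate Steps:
$K{\left(o,p \right)} = 3$ ($K{\left(o,p \right)} = 5 - 2 = 3$)
$m = -125$ ($m = 3 - 128 = -125$)
$m^{2} = \left(-125\right)^{2} = 15625$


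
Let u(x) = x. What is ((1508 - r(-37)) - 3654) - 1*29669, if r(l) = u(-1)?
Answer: -31814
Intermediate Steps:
r(l) = -1
((1508 - r(-37)) - 3654) - 1*29669 = ((1508 - 1*(-1)) - 3654) - 1*29669 = ((1508 + 1) - 3654) - 29669 = (1509 - 3654) - 29669 = -2145 - 29669 = -31814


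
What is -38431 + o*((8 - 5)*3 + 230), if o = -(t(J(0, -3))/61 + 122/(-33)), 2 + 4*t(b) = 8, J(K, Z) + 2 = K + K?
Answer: -151189591/4026 ≈ -37553.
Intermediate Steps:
J(K, Z) = -2 + 2*K (J(K, Z) = -2 + (K + K) = -2 + 2*K)
t(b) = 3/2 (t(b) = -½ + (¼)*8 = -½ + 2 = 3/2)
o = 14785/4026 (o = -((3/2)/61 + 122/(-33)) = -((3/2)*(1/61) + 122*(-1/33)) = -(3/122 - 122/33) = -1*(-14785/4026) = 14785/4026 ≈ 3.6724)
-38431 + o*((8 - 5)*3 + 230) = -38431 + 14785*((8 - 5)*3 + 230)/4026 = -38431 + 14785*(3*3 + 230)/4026 = -38431 + 14785*(9 + 230)/4026 = -38431 + (14785/4026)*239 = -38431 + 3533615/4026 = -151189591/4026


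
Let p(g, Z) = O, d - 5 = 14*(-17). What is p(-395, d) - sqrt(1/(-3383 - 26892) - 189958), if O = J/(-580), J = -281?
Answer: 281/580 - I*sqrt(6964434904161)/6055 ≈ 0.48448 - 435.84*I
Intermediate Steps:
d = -233 (d = 5 + 14*(-17) = 5 - 238 = -233)
O = 281/580 (O = -281/(-580) = -281*(-1/580) = 281/580 ≈ 0.48448)
p(g, Z) = 281/580
p(-395, d) - sqrt(1/(-3383 - 26892) - 189958) = 281/580 - sqrt(1/(-3383 - 26892) - 189958) = 281/580 - sqrt(1/(-30275) - 189958) = 281/580 - sqrt(-1/30275 - 189958) = 281/580 - sqrt(-5750978451/30275) = 281/580 - I*sqrt(6964434904161)/6055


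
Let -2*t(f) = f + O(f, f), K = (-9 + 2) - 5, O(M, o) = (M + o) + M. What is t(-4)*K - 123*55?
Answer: -6861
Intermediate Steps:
O(M, o) = o + 2*M
K = -12 (K = -7 - 5 = -12)
t(f) = -2*f (t(f) = -(f + (f + 2*f))/2 = -(f + 3*f)/2 = -2*f)
t(-4)*K - 123*55 = -2*(-4)*(-12) - 123*55 = 8*(-12) - 6765 = -96 - 6765 = -6861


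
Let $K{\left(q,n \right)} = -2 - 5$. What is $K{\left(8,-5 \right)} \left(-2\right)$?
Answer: $14$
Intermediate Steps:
$K{\left(q,n \right)} = -7$
$K{\left(8,-5 \right)} \left(-2\right) = \left(-7\right) \left(-2\right) = 14$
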